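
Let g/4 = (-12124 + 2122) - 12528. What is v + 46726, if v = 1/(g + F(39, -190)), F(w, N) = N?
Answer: 4219825059/90310 ≈ 46726.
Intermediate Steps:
g = -90120 (g = 4*((-12124 + 2122) - 12528) = 4*(-10002 - 12528) = 4*(-22530) = -90120)
v = -1/90310 (v = 1/(-90120 - 190) = 1/(-90310) = -1/90310 ≈ -1.1073e-5)
v + 46726 = -1/90310 + 46726 = 4219825059/90310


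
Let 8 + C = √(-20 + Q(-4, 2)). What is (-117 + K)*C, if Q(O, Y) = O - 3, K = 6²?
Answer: 648 - 243*I*√3 ≈ 648.0 - 420.89*I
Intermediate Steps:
K = 36
Q(O, Y) = -3 + O
C = -8 + 3*I*√3 (C = -8 + √(-20 + (-3 - 4)) = -8 + √(-20 - 7) = -8 + √(-27) = -8 + 3*I*√3 ≈ -8.0 + 5.1962*I)
(-117 + K)*C = (-117 + 36)*(-8 + 3*I*√3) = -81*(-8 + 3*I*√3) = 648 - 243*I*√3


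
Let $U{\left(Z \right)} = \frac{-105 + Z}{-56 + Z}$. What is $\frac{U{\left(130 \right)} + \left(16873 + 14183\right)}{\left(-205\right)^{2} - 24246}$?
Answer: $\frac{2298169}{1315646} \approx 1.7468$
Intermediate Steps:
$U{\left(Z \right)} = \frac{-105 + Z}{-56 + Z}$
$\frac{U{\left(130 \right)} + \left(16873 + 14183\right)}{\left(-205\right)^{2} - 24246} = \frac{\frac{-105 + 130}{-56 + 130} + \left(16873 + 14183\right)}{\left(-205\right)^{2} - 24246} = \frac{\frac{1}{74} \cdot 25 + 31056}{42025 - 24246} = \frac{\frac{1}{74} \cdot 25 + 31056}{17779} = \left(\frac{25}{74} + 31056\right) \frac{1}{17779} = \frac{2298169}{74} \cdot \frac{1}{17779} = \frac{2298169}{1315646}$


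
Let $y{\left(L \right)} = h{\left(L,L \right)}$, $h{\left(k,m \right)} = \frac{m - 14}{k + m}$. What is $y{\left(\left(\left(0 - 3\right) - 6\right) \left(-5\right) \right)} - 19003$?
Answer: $- \frac{1710239}{90} \approx -19003.0$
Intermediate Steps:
$h{\left(k,m \right)} = \frac{-14 + m}{k + m}$
$y{\left(L \right)} = \frac{-14 + L}{2 L}$ ($y{\left(L \right)} = \frac{-14 + L}{L + L} = \frac{-14 + L}{2 L}$)
$y{\left(\left(\left(0 - 3\right) - 6\right) \left(-5\right) \right)} - 19003 = \frac{-14 + \left(\left(0 - 3\right) - 6\right) \left(-5\right)}{2 \left(\left(0 - 3\right) - 6\right) \left(-5\right)} - 19003 = \frac{-14 + \left(-3 - 6\right) \left(-5\right)}{2 \left(-3 - 6\right) \left(-5\right)} - 19003 = \frac{-14 - -45}{2 \left(\left(-9\right) \left(-5\right)\right)} - 19003 = \frac{-14 + 45}{2 \cdot 45} - 19003 = \frac{1}{2} \cdot \frac{1}{45} \cdot 31 - 19003 = \frac{31}{90} - 19003 = - \frac{1710239}{90}$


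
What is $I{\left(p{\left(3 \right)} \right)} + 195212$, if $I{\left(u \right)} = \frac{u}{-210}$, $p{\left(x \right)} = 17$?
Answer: $\frac{40994503}{210} \approx 1.9521 \cdot 10^{5}$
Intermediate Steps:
$I{\left(u \right)} = - \frac{u}{210}$ ($I{\left(u \right)} = u \left(- \frac{1}{210}\right) = - \frac{u}{210}$)
$I{\left(p{\left(3 \right)} \right)} + 195212 = \left(- \frac{1}{210}\right) 17 + 195212 = - \frac{17}{210} + 195212 = \frac{40994503}{210}$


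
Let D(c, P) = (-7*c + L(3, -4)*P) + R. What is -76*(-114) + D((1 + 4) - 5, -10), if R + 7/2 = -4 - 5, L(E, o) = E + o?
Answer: 17323/2 ≈ 8661.5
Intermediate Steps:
R = -25/2 (R = -7/2 + (-4 - 5) = -7/2 - 9 = -25/2 ≈ -12.500)
D(c, P) = -25/2 - P - 7*c (D(c, P) = (-7*c + (3 - 4)*P) - 25/2 = (-7*c - P) - 25/2 = (-P - 7*c) - 25/2 = -25/2 - P - 7*c)
-76*(-114) + D((1 + 4) - 5, -10) = -76*(-114) + (-25/2 - 1*(-10) - 7*((1 + 4) - 5)) = 8664 + (-25/2 + 10 - 7*(5 - 5)) = 8664 + (-25/2 + 10 - 7*0) = 8664 + (-25/2 + 10 + 0) = 8664 - 5/2 = 17323/2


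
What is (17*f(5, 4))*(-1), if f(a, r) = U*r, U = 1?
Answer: -68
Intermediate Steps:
f(a, r) = r (f(a, r) = 1*r = r)
(17*f(5, 4))*(-1) = (17*4)*(-1) = 68*(-1) = -68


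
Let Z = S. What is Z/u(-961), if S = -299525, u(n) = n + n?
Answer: 299525/1922 ≈ 155.84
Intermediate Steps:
u(n) = 2*n
Z = -299525
Z/u(-961) = -299525/(2*(-961)) = -299525/(-1922) = -299525*(-1/1922) = 299525/1922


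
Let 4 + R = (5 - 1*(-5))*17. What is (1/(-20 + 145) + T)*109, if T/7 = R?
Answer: 15832359/125 ≈ 1.2666e+5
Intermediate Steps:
R = 166 (R = -4 + (5 - 1*(-5))*17 = -4 + (5 + 5)*17 = -4 + 10*17 = -4 + 170 = 166)
T = 1162 (T = 7*166 = 1162)
(1/(-20 + 145) + T)*109 = (1/(-20 + 145) + 1162)*109 = (1/125 + 1162)*109 = (145251/125)*109 = 15832359/125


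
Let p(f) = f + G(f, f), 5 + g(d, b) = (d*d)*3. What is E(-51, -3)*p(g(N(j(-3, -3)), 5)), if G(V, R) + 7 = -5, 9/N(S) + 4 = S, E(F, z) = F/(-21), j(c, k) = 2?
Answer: 425/4 ≈ 106.25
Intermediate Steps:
E(F, z) = -F/21 (E(F, z) = F*(-1/21) = -F/21)
N(S) = 9/(-4 + S)
G(V, R) = -12 (G(V, R) = -7 - 5 = -12)
g(d, b) = -5 + 3*d² (g(d, b) = -5 + (d*d)*3 = -5 + d²*3 = -5 + 3*d²)
p(f) = -12 + f (p(f) = f - 12 = -12 + f)
E(-51, -3)*p(g(N(j(-3, -3)), 5)) = (-1/21*(-51))*(-12 + (-5 + 3*(9/(-4 + 2))²)) = 17*(-12 + (-5 + 3*(9/(-2))²))/7 = 17*(-12 + (-5 + 3*(9*(-½))²))/7 = 17*(-12 + (-5 + 3*(-9/2)²))/7 = 17*(-12 + (-5 + 3*(81/4)))/7 = 17*(-12 + (-5 + 243/4))/7 = 17*(-12 + 223/4)/7 = (17/7)*(175/4) = 425/4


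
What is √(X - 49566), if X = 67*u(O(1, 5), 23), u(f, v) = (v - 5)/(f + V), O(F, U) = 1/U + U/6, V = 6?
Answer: I*√2199093906/211 ≈ 222.25*I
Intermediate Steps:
O(F, U) = 1/U + U/6 (O(F, U) = 1/U + U*(⅙) = 1/U + U/6)
u(f, v) = (-5 + v)/(6 + f) (u(f, v) = (v - 5)/(f + 6) = (-5 + v)/(6 + f))
X = 36180/211 (X = 67*((-5 + 23)/(6 + (1/5 + (⅙)*5))) = 67*(18/(6 + (⅕ + ⅚))) = 67*(18/(6 + 31/30)) = 67*(18/(211/30)) = 67*((30/211)*18) = 67*(540/211) = 36180/211 ≈ 171.47)
√(X - 49566) = √(36180/211 - 49566) = √(-10422246/211) = I*√2199093906/211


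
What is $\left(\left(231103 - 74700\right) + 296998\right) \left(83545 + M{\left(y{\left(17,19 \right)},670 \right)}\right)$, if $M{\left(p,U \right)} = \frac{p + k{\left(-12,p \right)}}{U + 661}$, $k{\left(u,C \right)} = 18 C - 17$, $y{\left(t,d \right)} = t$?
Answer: $\frac{50417602232101}{1331} \approx 3.7879 \cdot 10^{10}$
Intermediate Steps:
$k{\left(u,C \right)} = -17 + 18 C$
$M{\left(p,U \right)} = \frac{-17 + 19 p}{661 + U}$ ($M{\left(p,U \right)} = \frac{p + \left(-17 + 18 p\right)}{U + 661} = \frac{-17 + 19 p}{661 + U}$)
$\left(\left(231103 - 74700\right) + 296998\right) \left(83545 + M{\left(y{\left(17,19 \right)},670 \right)}\right) = \left(\left(231103 - 74700\right) + 296998\right) \left(83545 + \frac{-17 + 19 \cdot 17}{661 + 670}\right) = \left(\left(231103 - 74700\right) + 296998\right) \left(83545 + \frac{-17 + 323}{1331}\right) = \left(156403 + 296998\right) \left(83545 + \frac{1}{1331} \cdot 306\right) = 453401 \left(83545 + \frac{306}{1331}\right) = 453401 \cdot \frac{111198701}{1331} = \frac{50417602232101}{1331}$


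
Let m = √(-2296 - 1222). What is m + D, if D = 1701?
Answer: 1701 + I*√3518 ≈ 1701.0 + 59.313*I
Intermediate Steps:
m = I*√3518 (m = √(-3518) = I*√3518 ≈ 59.313*I)
m + D = I*√3518 + 1701 = 1701 + I*√3518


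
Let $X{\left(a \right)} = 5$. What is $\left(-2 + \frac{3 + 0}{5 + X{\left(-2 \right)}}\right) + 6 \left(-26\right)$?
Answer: $- \frac{1577}{10} \approx -157.7$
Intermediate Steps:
$\left(-2 + \frac{3 + 0}{5 + X{\left(-2 \right)}}\right) + 6 \left(-26\right) = \left(-2 + \frac{3 + 0}{5 + 5}\right) + 6 \left(-26\right) = \left(-2 + \frac{3}{10}\right) - 156 = - \frac{17}{10} - 156 = - \frac{1577}{10}$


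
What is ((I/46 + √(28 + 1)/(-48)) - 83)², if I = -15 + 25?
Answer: 8352513005/1218816 + 238*√29/69 ≈ 6871.5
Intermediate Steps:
I = 10
((I/46 + √(28 + 1)/(-48)) - 83)² = ((10/46 + √(28 + 1)/(-48)) - 83)² = ((10*(1/46) + √29*(-1/48)) - 83)² = ((5/23 - √29/48) - 83)² = (-1904/23 - √29/48)²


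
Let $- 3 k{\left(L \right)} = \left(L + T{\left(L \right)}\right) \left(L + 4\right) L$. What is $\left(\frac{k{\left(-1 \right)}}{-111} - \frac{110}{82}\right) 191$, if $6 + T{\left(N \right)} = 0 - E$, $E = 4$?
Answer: $- \frac{1079914}{4551} \approx -237.29$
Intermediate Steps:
$T{\left(N \right)} = -10$ ($T{\left(N \right)} = -6 + \left(0 - 4\right) = -6 - 4 = -10$)
$k{\left(L \right)} = - \frac{L \left(-10 + L\right) \left(4 + L\right)}{3}$ ($k{\left(L \right)} = - \frac{\left(L - 10\right) \left(L + 4\right) L}{3} = - \frac{\left(-10 + L\right) \left(4 + L\right) L}{3} = - \frac{L \left(-10 + L\right) \left(4 + L\right)}{3}$)
$\left(\frac{k{\left(-1 \right)}}{-111} - \frac{110}{82}\right) 191 = \left(\frac{\frac{1}{3} \left(-1\right) \left(40 - \left(-1\right)^{2} + 6 \left(-1\right)\right)}{-111} - \frac{110}{82}\right) 191 = \left(\frac{1}{3} \left(-1\right) \left(40 - 1 - 6\right) \left(- \frac{1}{111}\right) - \frac{55}{41}\right) 191 = \left(\frac{1}{3} \left(-1\right) 33 \left(- \frac{1}{111}\right) - \frac{55}{41}\right) 191 = \left(\left(-11\right) \left(- \frac{1}{111}\right) - \frac{55}{41}\right) 191 = \left(\frac{11}{111} - \frac{55}{41}\right) 191 = \left(- \frac{5654}{4551}\right) 191 = - \frac{1079914}{4551}$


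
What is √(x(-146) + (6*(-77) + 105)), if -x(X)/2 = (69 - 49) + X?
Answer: I*√105 ≈ 10.247*I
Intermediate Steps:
x(X) = -40 - 2*X (x(X) = -2*((69 - 49) + X) = -2*(20 + X) = -40 - 2*X)
√(x(-146) + (6*(-77) + 105)) = √((-40 - 2*(-146)) + (6*(-77) + 105)) = √((-40 + 292) + (-462 + 105)) = √(252 - 357) = √(-105) = I*√105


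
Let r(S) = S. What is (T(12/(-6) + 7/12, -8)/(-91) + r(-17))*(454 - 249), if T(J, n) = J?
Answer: -3802135/1092 ≈ -3481.8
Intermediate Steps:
(T(12/(-6) + 7/12, -8)/(-91) + r(-17))*(454 - 249) = ((12/(-6) + 7/12)/(-91) - 17)*(454 - 249) = ((12*(-⅙) + 7*(1/12))*(-1/91) - 17)*205 = ((-2 + 7/12)*(-1/91) - 17)*205 = (-17/12*(-1/91) - 17)*205 = (17/1092 - 17)*205 = -18547/1092*205 = -3802135/1092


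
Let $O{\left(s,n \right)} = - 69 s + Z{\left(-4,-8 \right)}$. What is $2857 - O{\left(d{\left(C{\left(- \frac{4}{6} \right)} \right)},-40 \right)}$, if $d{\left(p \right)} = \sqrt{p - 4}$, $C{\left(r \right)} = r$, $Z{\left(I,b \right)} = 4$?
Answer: $2853 + 23 i \sqrt{42} \approx 2853.0 + 149.06 i$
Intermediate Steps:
$d{\left(p \right)} = \sqrt{-4 + p}$
$O{\left(s,n \right)} = 4 - 69 s$ ($O{\left(s,n \right)} = - 69 s + 4 = 4 - 69 s$)
$2857 - O{\left(d{\left(C{\left(- \frac{4}{6} \right)} \right)},-40 \right)} = 2857 - \left(4 - 69 \sqrt{-4 - \frac{4}{6}}\right) = 2857 - \left(4 - 69 \sqrt{-4 - \frac{2}{3}}\right) = 2857 - \left(4 - 69 \sqrt{- \frac{14}{3}}\right) = 2857 - \left(4 - 69 \frac{i \sqrt{42}}{3}\right) = 2857 - \left(4 - 23 i \sqrt{42}\right) = 2853 + 23 i \sqrt{42}$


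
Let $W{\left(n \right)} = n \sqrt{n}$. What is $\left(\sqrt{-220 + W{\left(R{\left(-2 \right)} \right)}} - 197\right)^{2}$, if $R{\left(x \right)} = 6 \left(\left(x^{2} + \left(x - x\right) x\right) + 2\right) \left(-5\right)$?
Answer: $\left(197 - 2 \sqrt{5} \sqrt{-11 - 54 i \sqrt{5}}\right)^{2} \approx 25507.0 + 11913.0 i$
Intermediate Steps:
$R{\left(x \right)} = -60 - 30 x^{2}$ ($R{\left(x \right)} = 6 \left(\left(x^{2} + 0 x\right) + 2\right) \left(-5\right) = 6 \left(\left(x^{2} + 0\right) + 2\right) \left(-5\right) = 6 \left(x^{2} + 2\right) \left(-5\right) = 6 \left(2 + x^{2}\right) \left(-5\right) = \left(12 + 6 x^{2}\right) \left(-5\right) = -60 - 30 x^{2}$)
$W{\left(n \right)} = n^{\frac{3}{2}}$
$\left(\sqrt{-220 + W{\left(R{\left(-2 \right)} \right)}} - 197\right)^{2} = \left(\sqrt{-220 + \left(-60 - 30 \left(-2\right)^{2}\right)^{\frac{3}{2}}} - 197\right)^{2} = \left(\sqrt{-220 + \left(-60 - 120\right)^{\frac{3}{2}}} - 197\right)^{2} = \left(\sqrt{-220 + \left(-180\right)^{\frac{3}{2}}} - 197\right)^{2} = \left(\sqrt{-220 - 1080 i \sqrt{5}} - 197\right)^{2} = \left(-197 + \sqrt{-220 - 1080 i \sqrt{5}}\right)^{2}$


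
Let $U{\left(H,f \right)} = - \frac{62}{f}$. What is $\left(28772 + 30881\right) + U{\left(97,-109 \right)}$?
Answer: $\frac{6502239}{109} \approx 59654.0$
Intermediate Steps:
$\left(28772 + 30881\right) + U{\left(97,-109 \right)} = \left(28772 + 30881\right) - \frac{62}{-109} = 59653 - - \frac{62}{109} = 59653 + \frac{62}{109} = \frac{6502239}{109}$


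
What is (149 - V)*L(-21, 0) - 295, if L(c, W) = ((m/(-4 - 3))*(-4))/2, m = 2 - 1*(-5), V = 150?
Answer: -297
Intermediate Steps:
m = 7 (m = 2 + 5 = 7)
L(c, W) = 2 (L(c, W) = ((7/(-4 - 3))*(-4))/2 = ((7/(-7))*(-4))*(½) = (-⅐*7*(-4))*(½) = -1*(-4)*(½) = 4*(½) = 2)
(149 - V)*L(-21, 0) - 295 = (149 - 1*150)*2 - 295 = (149 - 150)*2 - 295 = -1*2 - 295 = -2 - 295 = -297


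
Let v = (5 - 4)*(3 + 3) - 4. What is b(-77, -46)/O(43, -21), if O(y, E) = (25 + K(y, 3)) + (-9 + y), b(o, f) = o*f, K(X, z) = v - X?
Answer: 1771/9 ≈ 196.78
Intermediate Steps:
v = 2 (v = 1*6 - 4 = 6 - 4 = 2)
K(X, z) = 2 - X
b(o, f) = f*o
O(y, E) = 18 (O(y, E) = (25 + (2 - y)) + (-9 + y) = (27 - y) + (-9 + y) = 18)
b(-77, -46)/O(43, -21) = -46*(-77)/18 = 3542*(1/18) = 1771/9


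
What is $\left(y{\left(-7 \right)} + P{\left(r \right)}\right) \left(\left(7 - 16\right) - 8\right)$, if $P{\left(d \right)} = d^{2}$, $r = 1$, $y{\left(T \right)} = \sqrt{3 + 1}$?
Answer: $-51$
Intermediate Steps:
$y{\left(T \right)} = 2$ ($y{\left(T \right)} = \sqrt{4} = 2$)
$\left(y{\left(-7 \right)} + P{\left(r \right)}\right) \left(\left(7 - 16\right) - 8\right) = \left(2 + 1^{2}\right) \left(\left(7 - 16\right) - 8\right) = \left(2 + 1\right) \left(-9 - 8\right) = 3 \left(-17\right) = -51$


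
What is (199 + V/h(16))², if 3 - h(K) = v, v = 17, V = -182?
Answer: 44944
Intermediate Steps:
h(K) = -14 (h(K) = 3 - 1*17 = 3 - 17 = -14)
(199 + V/h(16))² = (199 - 182/(-14))² = (199 - 182*(-1/14))² = (199 + 13)² = 212² = 44944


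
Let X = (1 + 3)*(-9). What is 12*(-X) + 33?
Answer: 465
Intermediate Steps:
X = -36 (X = 4*(-9) = -36)
12*(-X) + 33 = 12*(-1*(-36)) + 33 = 12*36 + 33 = 432 + 33 = 465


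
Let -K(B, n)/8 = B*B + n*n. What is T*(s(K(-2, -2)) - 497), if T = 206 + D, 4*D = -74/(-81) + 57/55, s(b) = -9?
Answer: -84630961/810 ≈ -1.0448e+5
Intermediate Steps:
K(B, n) = -8*B² - 8*n² (K(B, n) = -8*(B*B + n*n) = -8*(B² + n²) = -8*B² - 8*n²)
D = 8687/17820 (D = (-74/(-81) + 57/55)/4 = (-74*(-1/81) + 57*(1/55))/4 = (74/81 + 57/55)/4 = (¼)*(8687/4455) = 8687/17820 ≈ 0.48749)
T = 3679607/17820 (T = 206 + 8687/17820 = 3679607/17820 ≈ 206.49)
T*(s(K(-2, -2)) - 497) = 3679607*(-9 - 497)/17820 = (3679607/17820)*(-506) = -84630961/810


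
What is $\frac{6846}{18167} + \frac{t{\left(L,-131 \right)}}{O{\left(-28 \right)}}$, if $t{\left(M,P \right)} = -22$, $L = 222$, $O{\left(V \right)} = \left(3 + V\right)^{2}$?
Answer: $\frac{3879076}{11354375} \approx 0.34164$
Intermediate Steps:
$\frac{6846}{18167} + \frac{t{\left(L,-131 \right)}}{O{\left(-28 \right)}} = \frac{6846}{18167} - \frac{22}{\left(3 - 28\right)^{2}} = 6846 \cdot \frac{1}{18167} - \frac{22}{\left(-25\right)^{2}} = \frac{6846}{18167} - \frac{22}{625} = \frac{3879076}{11354375}$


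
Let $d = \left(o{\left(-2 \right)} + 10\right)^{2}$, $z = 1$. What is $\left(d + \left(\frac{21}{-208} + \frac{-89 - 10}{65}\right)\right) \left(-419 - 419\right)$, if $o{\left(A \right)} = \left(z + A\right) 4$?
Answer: $- \frac{14979669}{520} \approx -28807.0$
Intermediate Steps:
$o{\left(A \right)} = 4 + 4 A$ ($o{\left(A \right)} = \left(1 + A\right) 4 = 4 + 4 A$)
$d = 36$ ($d = \left(\left(4 + 4 \left(-2\right)\right) + 10\right)^{2} = \left(\left(4 - 8\right) + 10\right)^{2} = \left(-4 + 10\right)^{2} = 6^{2} = 36$)
$\left(d + \left(\frac{21}{-208} + \frac{-89 - 10}{65}\right)\right) \left(-419 - 419\right) = \left(36 + \left(\frac{21}{-208} + \frac{-89 - 10}{65}\right)\right) \left(-419 - 419\right) = \left(36 + \left(21 \left(- \frac{1}{208}\right) + \left(-89 - 10\right) \frac{1}{65}\right)\right) \left(-838\right) = \left(36 - \frac{1689}{1040}\right) \left(-838\right) = \frac{35751}{1040} \left(-838\right) = - \frac{14979669}{520}$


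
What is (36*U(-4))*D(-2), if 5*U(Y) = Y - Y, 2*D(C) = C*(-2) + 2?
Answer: 0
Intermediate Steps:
D(C) = 1 - C (D(C) = (C*(-2) + 2)/2 = (-2*C + 2)/2 = (2 - 2*C)/2 = 1 - C)
U(Y) = 0 (U(Y) = (Y - Y)/5 = (1/5)*0 = 0)
(36*U(-4))*D(-2) = (36*0)*(1 - 1*(-2)) = 0*(1 + 2) = 0*3 = 0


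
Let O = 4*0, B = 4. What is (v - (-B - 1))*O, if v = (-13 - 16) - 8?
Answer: 0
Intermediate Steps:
O = 0
v = -37 (v = -29 - 8 = -37)
(v - (-B - 1))*O = (-37 - (-1*4 - 1))*0 = (-37 - (-4 - 1))*0 = (-37 - 1*(-5))*0 = (-37 + 5)*0 = -32*0 = 0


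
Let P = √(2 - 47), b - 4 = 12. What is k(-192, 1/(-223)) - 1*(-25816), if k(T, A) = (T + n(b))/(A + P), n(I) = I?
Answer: 24*(2711*I + 719621*√5)/(I + 669*√5) ≈ 25816.0 + 26.237*I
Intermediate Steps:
b = 16 (b = 4 + 12 = 16)
P = 3*I*√5 (P = √(-45) = 3*I*√5 ≈ 6.7082*I)
k(T, A) = (16 + T)/(A + 3*I*√5) (k(T, A) = (T + 16)/(A + 3*I*√5) = (16 + T)/(A + 3*I*√5))
k(-192, 1/(-223)) - 1*(-25816) = (16 - 192)/(1/(-223) + 3*I*√5) - 1*(-25816) = -176/(-1/223 + 3*I*√5) + 25816 = 25816 - 176/(-1/223 + 3*I*√5)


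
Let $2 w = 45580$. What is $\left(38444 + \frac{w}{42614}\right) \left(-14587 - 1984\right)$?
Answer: $- \frac{13573930876413}{21307} \approx -6.3706 \cdot 10^{8}$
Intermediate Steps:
$w = 22790$ ($w = \frac{1}{2} \cdot 45580 = 22790$)
$\left(38444 + \frac{w}{42614}\right) \left(-14587 - 1984\right) = \left(38444 + \frac{22790}{42614}\right) \left(-14587 - 1984\right) = \left(38444 + 22790 \cdot \frac{1}{42614}\right) \left(-16571\right) = \left(38444 + \frac{11395}{21307}\right) \left(-16571\right) = \frac{819137703}{21307} \left(-16571\right) = - \frac{13573930876413}{21307}$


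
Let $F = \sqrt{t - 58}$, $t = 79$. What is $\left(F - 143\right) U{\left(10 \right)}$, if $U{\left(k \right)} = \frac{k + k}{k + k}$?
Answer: $-143 + \sqrt{21} \approx -138.42$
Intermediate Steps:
$F = \sqrt{21}$ ($F = \sqrt{79 - 58} = \sqrt{21} \approx 4.5826$)
$U{\left(k \right)} = 1$ ($U{\left(k \right)} = \frac{2 k}{2 k} = 2 k \frac{1}{2 k} = 1$)
$\left(F - 143\right) U{\left(10 \right)} = \left(\sqrt{21} - 143\right) 1 = \left(-143 + \sqrt{21}\right) 1 = -143 + \sqrt{21}$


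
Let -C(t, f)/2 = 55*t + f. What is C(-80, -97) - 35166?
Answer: -26172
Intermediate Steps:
C(t, f) = -110*t - 2*f (C(t, f) = -2*(55*t + f) = -2*(f + 55*t) = -110*t - 2*f)
C(-80, -97) - 35166 = (-110*(-80) - 2*(-97)) - 35166 = (8800 + 194) - 35166 = 8994 - 35166 = -26172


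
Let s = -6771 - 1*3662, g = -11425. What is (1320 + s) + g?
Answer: -20538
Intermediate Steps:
s = -10433 (s = -6771 - 3662 = -10433)
(1320 + s) + g = (1320 - 10433) - 11425 = -9113 - 11425 = -20538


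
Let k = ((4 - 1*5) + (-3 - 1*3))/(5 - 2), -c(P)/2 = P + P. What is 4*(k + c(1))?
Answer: -76/3 ≈ -25.333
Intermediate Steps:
c(P) = -4*P (c(P) = -2*(P + P) = -4*P)
k = -7/3 (k = ((4 - 5) + (-3 - 3))/3 = (-1 - 6)*(⅓) = -7*⅓ = -7/3 ≈ -2.3333)
4*(k + c(1)) = 4*(-7/3 - 4*1) = 4*(-7/3 - 4) = 4*(-19/3) = -76/3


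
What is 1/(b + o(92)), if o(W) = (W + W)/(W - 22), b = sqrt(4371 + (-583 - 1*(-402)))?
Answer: -1610/2562143 + 1225*sqrt(4190)/5124286 ≈ 0.014846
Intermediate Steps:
b = sqrt(4190) (b = sqrt(4371 + (-583 + 402)) = sqrt(4371 - 181) = sqrt(4190) ≈ 64.730)
o(W) = 2*W/(-22 + W) (o(W) = (2*W)/(-22 + W) = 2*W/(-22 + W))
1/(b + o(92)) = 1/(sqrt(4190) + 2*92/(-22 + 92)) = 1/(sqrt(4190) + 2*92/70) = 1/(sqrt(4190) + 2*92*(1/70)) = 1/(sqrt(4190) + 92/35) = 1/(92/35 + sqrt(4190))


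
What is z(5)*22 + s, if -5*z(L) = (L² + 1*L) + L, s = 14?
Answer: -140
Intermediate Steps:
z(L) = -2*L/5 - L²/5 (z(L) = -((L² + 1*L) + L)/5 = -((L² + L) + L)/5 = -((L + L²) + L)/5 = -(L² + 2*L)/5 = -2*L/5 - L²/5)
z(5)*22 + s = -⅕*5*(2 + 5)*22 + 14 = -⅕*5*7*22 + 14 = -7*22 + 14 = -154 + 14 = -140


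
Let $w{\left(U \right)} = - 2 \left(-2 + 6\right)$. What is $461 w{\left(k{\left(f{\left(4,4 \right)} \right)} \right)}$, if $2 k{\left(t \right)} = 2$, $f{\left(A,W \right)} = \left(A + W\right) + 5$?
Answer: $-3688$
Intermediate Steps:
$f{\left(A,W \right)} = 5 + A + W$
$k{\left(t \right)} = 1$ ($k{\left(t \right)} = \frac{1}{2} \cdot 2 = 1$)
$w{\left(U \right)} = -8$ ($w{\left(U \right)} = \left(-2\right) 4 = -8$)
$461 w{\left(k{\left(f{\left(4,4 \right)} \right)} \right)} = 461 \left(-8\right) = -3688$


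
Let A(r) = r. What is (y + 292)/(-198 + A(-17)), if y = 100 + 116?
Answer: -508/215 ≈ -2.3628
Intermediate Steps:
y = 216
(y + 292)/(-198 + A(-17)) = (216 + 292)/(-198 - 17) = 508/(-215) = 508*(-1/215) = -508/215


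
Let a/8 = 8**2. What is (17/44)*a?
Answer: 2176/11 ≈ 197.82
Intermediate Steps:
a = 512 (a = 8*8**2 = 8*64 = 512)
(17/44)*a = (17/44)*512 = 2176/11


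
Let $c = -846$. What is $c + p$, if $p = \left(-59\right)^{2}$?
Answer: $2635$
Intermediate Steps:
$p = 3481$
$c + p = -846 + 3481 = 2635$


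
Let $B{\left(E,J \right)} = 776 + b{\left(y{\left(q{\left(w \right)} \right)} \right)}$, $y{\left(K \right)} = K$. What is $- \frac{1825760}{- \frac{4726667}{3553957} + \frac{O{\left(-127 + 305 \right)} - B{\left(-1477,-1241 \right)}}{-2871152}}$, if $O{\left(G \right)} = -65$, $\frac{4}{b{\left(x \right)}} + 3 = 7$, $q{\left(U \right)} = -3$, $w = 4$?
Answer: $\frac{169363319259233024}{123345336169} \approx 1.3731 \cdot 10^{6}$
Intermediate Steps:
$b{\left(x \right)} = 1$ ($b{\left(x \right)} = \frac{4}{-3 + 7} = \frac{4}{4} = 4 \cdot \frac{1}{4} = 1$)
$B{\left(E,J \right)} = 777$ ($B{\left(E,J \right)} = 776 + 1 = 777$)
$- \frac{1825760}{- \frac{4726667}{3553957} + \frac{O{\left(-127 + 305 \right)} - B{\left(-1477,-1241 \right)}}{-2871152}} = - \frac{1825760}{- \frac{4726667}{3553957} + \frac{-65 - 777}{-2871152}} = - \frac{1825760}{\left(-4726667\right) \frac{1}{3553957} + \left(-65 - 777\right) \left(- \frac{1}{2871152}\right)} = - \frac{1825760}{- \frac{429697}{323087} - - \frac{421}{1435576}} = - \frac{1825760}{- \frac{429697}{323087} + \frac{421}{1435576}} = - \frac{1825760}{- \frac{616726680845}{463815943112}} = \left(-1825760\right) \left(- \frac{463815943112}{616726680845}\right) = \frac{169363319259233024}{123345336169}$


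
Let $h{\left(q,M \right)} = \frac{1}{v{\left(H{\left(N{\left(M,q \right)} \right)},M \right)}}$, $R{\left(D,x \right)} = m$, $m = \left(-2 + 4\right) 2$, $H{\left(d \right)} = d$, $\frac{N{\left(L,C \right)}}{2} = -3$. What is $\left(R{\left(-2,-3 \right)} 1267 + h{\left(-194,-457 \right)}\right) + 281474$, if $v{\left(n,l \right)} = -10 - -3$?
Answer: $\frac{2005793}{7} \approx 2.8654 \cdot 10^{5}$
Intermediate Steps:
$N{\left(L,C \right)} = -6$ ($N{\left(L,C \right)} = 2 \left(-3\right) = -6$)
$m = 4$ ($m = 2 \cdot 2 = 4$)
$R{\left(D,x \right)} = 4$
$v{\left(n,l \right)} = -7$ ($v{\left(n,l \right)} = -10 + 3 = -7$)
$h{\left(q,M \right)} = - \frac{1}{7}$ ($h{\left(q,M \right)} = \frac{1}{-7} = - \frac{1}{7}$)
$\left(R{\left(-2,-3 \right)} 1267 + h{\left(-194,-457 \right)}\right) + 281474 = \left(4 \cdot 1267 - \frac{1}{7}\right) + 281474 = \left(5068 - \frac{1}{7}\right) + 281474 = \frac{35475}{7} + 281474 = \frac{2005793}{7}$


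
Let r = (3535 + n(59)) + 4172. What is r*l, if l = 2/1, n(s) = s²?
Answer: 22376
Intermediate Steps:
l = 2 (l = 2*1 = 2)
r = 11188 (r = (3535 + 59²) + 4172 = (3535 + 3481) + 4172 = 7016 + 4172 = 11188)
r*l = 11188*2 = 22376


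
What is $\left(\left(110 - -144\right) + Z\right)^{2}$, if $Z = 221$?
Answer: $225625$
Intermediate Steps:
$\left(\left(110 - -144\right) + Z\right)^{2} = \left(\left(110 - -144\right) + 221\right)^{2} = \left(\left(110 + 144\right) + 221\right)^{2} = \left(254 + 221\right)^{2} = 475^{2} = 225625$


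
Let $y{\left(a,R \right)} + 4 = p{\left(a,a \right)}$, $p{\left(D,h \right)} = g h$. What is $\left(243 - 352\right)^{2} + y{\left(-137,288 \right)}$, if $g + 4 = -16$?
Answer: $14617$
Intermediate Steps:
$g = -20$ ($g = -4 - 16 = -20$)
$p{\left(D,h \right)} = - 20 h$
$y{\left(a,R \right)} = -4 - 20 a$
$\left(243 - 352\right)^{2} + y{\left(-137,288 \right)} = \left(243 - 352\right)^{2} - -2736 = \left(-109\right)^{2} + \left(-4 + 2740\right) = 11881 + 2736 = 14617$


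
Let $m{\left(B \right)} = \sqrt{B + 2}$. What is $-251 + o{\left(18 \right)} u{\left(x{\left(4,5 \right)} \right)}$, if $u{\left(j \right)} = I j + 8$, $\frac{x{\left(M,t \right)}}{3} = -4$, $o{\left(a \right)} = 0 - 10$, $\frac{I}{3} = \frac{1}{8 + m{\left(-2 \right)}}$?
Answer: $-286$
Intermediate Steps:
$m{\left(B \right)} = \sqrt{2 + B}$
$I = \frac{3}{8}$ ($I = \frac{3}{8 + \sqrt{2 - 2}} = \frac{3}{8 + \sqrt{0}} = \frac{3}{8 + 0} = \frac{3}{8} \approx 0.375$)
$o{\left(a \right)} = -10$ ($o{\left(a \right)} = 0 - 10 = -10$)
$x{\left(M,t \right)} = -12$ ($x{\left(M,t \right)} = 3 \left(-4\right) = -12$)
$u{\left(j \right)} = 8 + \frac{3 j}{8}$ ($u{\left(j \right)} = \frac{3 j}{8} + 8 = 8 + \frac{3 j}{8}$)
$-251 + o{\left(18 \right)} u{\left(x{\left(4,5 \right)} \right)} = -251 - 10 \left(8 + \frac{3}{8} \left(-12\right)\right) = -251 - 10 \left(8 - \frac{9}{2}\right) = -251 - 35 = -286$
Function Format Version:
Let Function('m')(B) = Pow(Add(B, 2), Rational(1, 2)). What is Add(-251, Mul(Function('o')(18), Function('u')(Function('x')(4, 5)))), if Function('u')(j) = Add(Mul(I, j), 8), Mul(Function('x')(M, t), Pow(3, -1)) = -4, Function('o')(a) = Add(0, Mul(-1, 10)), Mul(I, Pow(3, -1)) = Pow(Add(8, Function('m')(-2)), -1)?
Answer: -286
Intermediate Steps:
Function('m')(B) = Pow(Add(2, B), Rational(1, 2))
I = Rational(3, 8) (I = Mul(3, Pow(Add(8, Pow(Add(2, -2), Rational(1, 2))), -1)) = Mul(3, Pow(Add(8, Pow(0, Rational(1, 2))), -1)) = Mul(3, Pow(Add(8, 0), -1)) = Mul(3, Pow(8, -1)) = Mul(3, Rational(1, 8)) = Rational(3, 8) ≈ 0.37500)
Function('o')(a) = -10 (Function('o')(a) = Add(0, -10) = -10)
Function('x')(M, t) = -12 (Function('x')(M, t) = Mul(3, -4) = -12)
Function('u')(j) = Add(8, Mul(Rational(3, 8), j)) (Function('u')(j) = Add(Mul(Rational(3, 8), j), 8) = Add(8, Mul(Rational(3, 8), j)))
Add(-251, Mul(Function('o')(18), Function('u')(Function('x')(4, 5)))) = Add(-251, Mul(-10, Add(8, Mul(Rational(3, 8), -12)))) = Add(-251, Mul(-10, Add(8, Rational(-9, 2)))) = Add(-251, Mul(-10, Rational(7, 2))) = Add(-251, -35) = -286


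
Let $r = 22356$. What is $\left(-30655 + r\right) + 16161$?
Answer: $7862$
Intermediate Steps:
$\left(-30655 + r\right) + 16161 = \left(-30655 + 22356\right) + 16161 = -8299 + 16161 = 7862$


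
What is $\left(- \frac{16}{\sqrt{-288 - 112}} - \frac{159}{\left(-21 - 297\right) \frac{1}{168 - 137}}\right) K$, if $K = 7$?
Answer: $\frac{217}{2} + \frac{28 i}{5} \approx 108.5 + 5.6 i$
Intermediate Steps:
$\left(- \frac{16}{\sqrt{-288 - 112}} - \frac{159}{\left(-21 - 297\right) \frac{1}{168 - 137}}\right) K = \left(- \frac{16}{\sqrt{-288 - 112}} - \frac{159}{\left(-21 - 297\right) \frac{1}{168 - 137}}\right) 7 = \left(- \frac{16}{\sqrt{-400}} - \frac{159}{\left(-318\right) \frac{1}{31}}\right) 7 = \left(- \frac{16}{20 i} - \frac{159}{\left(-318\right) \frac{1}{31}}\right) 7 = \left(- 16 \left(- \frac{i}{20}\right) - \frac{159}{- \frac{318}{31}}\right) 7 = \left(\frac{4 i}{5} - - \frac{31}{2}\right) 7 = \left(\frac{4 i}{5} + \frac{31}{2}\right) 7 = \left(\frac{31}{2} + \frac{4 i}{5}\right) 7 = \frac{217}{2} + \frac{28 i}{5}$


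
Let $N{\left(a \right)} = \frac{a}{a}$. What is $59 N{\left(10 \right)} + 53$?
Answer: $112$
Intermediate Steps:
$N{\left(a \right)} = 1$
$59 N{\left(10 \right)} + 53 = 59 \cdot 1 + 53 = 59 + 53 = 112$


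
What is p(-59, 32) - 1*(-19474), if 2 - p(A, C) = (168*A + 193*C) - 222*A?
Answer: 10114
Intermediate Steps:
p(A, C) = 2 - 193*C + 54*A (p(A, C) = 2 - ((168*A + 193*C) - 222*A) = 2 - (-54*A + 193*C) = 2 + (-193*C + 54*A) = 2 - 193*C + 54*A)
p(-59, 32) - 1*(-19474) = (2 - 193*32 + 54*(-59)) - 1*(-19474) = (2 - 6176 - 3186) + 19474 = -9360 + 19474 = 10114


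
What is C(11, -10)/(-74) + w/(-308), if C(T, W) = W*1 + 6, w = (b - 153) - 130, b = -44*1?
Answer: 12715/11396 ≈ 1.1157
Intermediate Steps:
b = -44
w = -327 (w = (-44 - 153) - 130 = -197 - 130 = -327)
C(T, W) = 6 + W (C(T, W) = W + 6 = 6 + W)
C(11, -10)/(-74) + w/(-308) = (6 - 10)/(-74) - 327/(-308) = -4*(-1/74) - 327*(-1/308) = 2/37 + 327/308 = 12715/11396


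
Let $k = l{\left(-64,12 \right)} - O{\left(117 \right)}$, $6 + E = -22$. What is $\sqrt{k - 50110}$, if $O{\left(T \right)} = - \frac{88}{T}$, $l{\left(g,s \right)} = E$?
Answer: $\frac{i \sqrt{76258754}}{39} \approx 223.91 i$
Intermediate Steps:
$E = -28$ ($E = -6 - 22 = -28$)
$l{\left(g,s \right)} = -28$
$k = - \frac{3188}{117}$ ($k = -28 - - \frac{88}{117} = -28 + \frac{88}{117} = - \frac{3188}{117} \approx -27.248$)
$\sqrt{k - 50110} = \sqrt{- \frac{3188}{117} - 50110} = \sqrt{- \frac{5866058}{117}} = \frac{i \sqrt{76258754}}{39}$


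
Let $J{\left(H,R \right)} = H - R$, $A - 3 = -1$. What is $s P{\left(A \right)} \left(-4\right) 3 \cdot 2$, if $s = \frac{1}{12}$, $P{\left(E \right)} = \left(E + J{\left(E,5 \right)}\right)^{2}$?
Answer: $-2$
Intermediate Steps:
$A = 2$ ($A = 3 - 1 = 2$)
$P{\left(E \right)} = \left(-5 + 2 E\right)^{2}$ ($P{\left(E \right)} = \left(E + \left(E - 5\right)\right)^{2} = \left(E + \left(-5 + E\right)\right)^{2} = \left(-5 + 2 E\right)^{2}$)
$s = \frac{1}{12} \approx 0.083333$
$s P{\left(A \right)} \left(-4\right) 3 \cdot 2 = \frac{\left(-5 + 2 \cdot 2\right)^{2}}{12} \left(-4\right) 3 \cdot 2 = \frac{\left(-5 + 4\right)^{2}}{12} \left(\left(-12\right) 2\right) = \frac{\left(-1\right)^{2}}{12} \left(-24\right) = \frac{1}{12} \cdot 1 \left(-24\right) = \frac{1}{12} \left(-24\right) = -2$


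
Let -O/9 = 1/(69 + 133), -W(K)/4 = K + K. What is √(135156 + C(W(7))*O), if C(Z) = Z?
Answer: 56*√439653/101 ≈ 367.64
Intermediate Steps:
W(K) = -8*K (W(K) = -4*(K + K) = -8*K)
O = -9/202 (O = -9/(69 + 133) = -9/202 ≈ -0.044554)
√(135156 + C(W(7))*O) = √(135156 - 8*7*(-9/202)) = √(135156 - 56*(-9/202)) = √(135156 + 252/101) = √(13651008/101) = 56*√439653/101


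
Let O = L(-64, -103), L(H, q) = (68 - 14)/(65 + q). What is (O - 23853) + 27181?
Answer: 63205/19 ≈ 3326.6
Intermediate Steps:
L(H, q) = 54/(65 + q)
O = -27/19 (O = 54/(65 - 103) = 54/(-38) = 54*(-1/38) = -27/19 ≈ -1.4211)
(O - 23853) + 27181 = (-27/19 - 23853) + 27181 = -453234/19 + 27181 = 63205/19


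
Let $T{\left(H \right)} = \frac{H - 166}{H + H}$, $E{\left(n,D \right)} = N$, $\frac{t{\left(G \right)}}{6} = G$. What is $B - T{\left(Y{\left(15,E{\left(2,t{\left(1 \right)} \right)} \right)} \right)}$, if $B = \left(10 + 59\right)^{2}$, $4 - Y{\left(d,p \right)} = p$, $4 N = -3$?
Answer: $\frac{181563}{38} \approx 4778.0$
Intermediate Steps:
$t{\left(G \right)} = 6 G$
$N = - \frac{3}{4}$ ($N = \frac{1}{4} \left(-3\right) = - \frac{3}{4} \approx -0.75$)
$E{\left(n,D \right)} = - \frac{3}{4}$
$Y{\left(d,p \right)} = 4 - p$
$B = 4761$ ($B = 69^{2} = 4761$)
$T{\left(H \right)} = \frac{-166 + H}{2 H}$
$B - T{\left(Y{\left(15,E{\left(2,t{\left(1 \right)} \right)} \right)} \right)} = 4761 - \frac{-166 + \left(4 - - \frac{3}{4}\right)}{2 \left(4 - - \frac{3}{4}\right)} = 4761 - \frac{-166 + \left(4 + \frac{3}{4}\right)}{2 \left(4 + \frac{3}{4}\right)} = 4761 - \frac{-166 + \frac{19}{4}}{2 \cdot \frac{19}{4}} = 4761 - \frac{1}{2} \cdot \frac{4}{19} \left(- \frac{645}{4}\right) = 4761 - - \frac{645}{38} = 4761 + \frac{645}{38} = \frac{181563}{38}$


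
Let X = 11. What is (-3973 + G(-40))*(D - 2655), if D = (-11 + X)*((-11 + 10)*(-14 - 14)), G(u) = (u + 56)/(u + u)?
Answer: 10548846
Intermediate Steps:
G(u) = (56 + u)/(2*u) (G(u) = (56 + u)/((2*u)) = (56 + u)*(1/(2*u)) = (56 + u)/(2*u))
D = 0 (D = (-11 + 11)*((-11 + 10)*(-14 - 14)) = 0*(-1*(-28)) = 0*28 = 0)
(-3973 + G(-40))*(D - 2655) = (-3973 + (½)*(56 - 40)/(-40))*(0 - 2655) = (-3973 + (½)*(-1/40)*16)*(-2655) = (-3973 - ⅕)*(-2655) = -19866/5*(-2655) = 10548846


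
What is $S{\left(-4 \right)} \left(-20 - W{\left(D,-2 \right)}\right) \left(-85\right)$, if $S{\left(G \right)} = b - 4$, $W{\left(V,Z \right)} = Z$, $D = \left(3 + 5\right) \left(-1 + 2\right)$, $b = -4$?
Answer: $-12240$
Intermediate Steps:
$D = 8$ ($D = 8 \cdot 1 = 8$)
$S{\left(G \right)} = -8$ ($S{\left(G \right)} = -4 - 4 = -8$)
$S{\left(-4 \right)} \left(-20 - W{\left(D,-2 \right)}\right) \left(-85\right) = - 8 \left(-20 - -2\right) \left(-85\right) = - 8 \left(-20 + 2\right) \left(-85\right) = \left(-8\right) \left(-18\right) \left(-85\right) = 144 \left(-85\right) = -12240$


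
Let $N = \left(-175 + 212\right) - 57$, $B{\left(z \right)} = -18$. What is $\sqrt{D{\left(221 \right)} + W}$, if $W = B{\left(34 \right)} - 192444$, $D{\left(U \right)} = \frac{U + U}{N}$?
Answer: $\frac{i \sqrt{19248410}}{10} \approx 438.73 i$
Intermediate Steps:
$N = -20$ ($N = 37 - 57 = -20$)
$D{\left(U \right)} = - \frac{U}{10}$ ($D{\left(U \right)} = \frac{U + U}{-20} = 2 U \left(- \frac{1}{20}\right) = - \frac{U}{10}$)
$W = -192462$ ($W = -18 - 192444 = -192462$)
$\sqrt{D{\left(221 \right)} + W} = \sqrt{\left(- \frac{1}{10}\right) 221 - 192462} = \sqrt{- \frac{221}{10} - 192462} = \sqrt{- \frac{1924841}{10}} = \frac{i \sqrt{19248410}}{10}$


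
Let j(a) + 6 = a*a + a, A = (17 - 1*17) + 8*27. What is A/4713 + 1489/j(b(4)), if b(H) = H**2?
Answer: 2358371/417886 ≈ 5.6436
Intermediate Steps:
A = 216 (A = (17 - 17) + 216 = 0 + 216 = 216)
j(a) = -6 + a + a**2 (j(a) = -6 + (a*a + a) = -6 + (a**2 + a) = -6 + (a + a**2) = -6 + a + a**2)
A/4713 + 1489/j(b(4)) = 216/4713 + 1489/(-6 + 4**2 + (4**2)**2) = 216*(1/4713) + 1489/(-6 + 16 + 16**2) = 72/1571 + 1489/(-6 + 16 + 256) = 72/1571 + 1489/266 = 2358371/417886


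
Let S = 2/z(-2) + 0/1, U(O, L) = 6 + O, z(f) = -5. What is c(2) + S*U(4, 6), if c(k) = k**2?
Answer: 0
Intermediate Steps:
S = -2/5 (S = 2/(-5) + 0/1 = 2*(-1/5) + 0*1 = -2/5 + 0 = -2/5 ≈ -0.40000)
c(2) + S*U(4, 6) = 2**2 - 2*(6 + 4)/5 = 4 - 2/5*10 = 4 - 4 = 0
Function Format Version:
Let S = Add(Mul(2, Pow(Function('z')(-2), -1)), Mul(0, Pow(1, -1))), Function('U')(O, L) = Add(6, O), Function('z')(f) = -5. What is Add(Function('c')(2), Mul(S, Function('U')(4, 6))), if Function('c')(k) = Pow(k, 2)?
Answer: 0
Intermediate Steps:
S = Rational(-2, 5) (S = Add(Mul(2, Pow(-5, -1)), Mul(0, Pow(1, -1))) = Add(Mul(2, Rational(-1, 5)), Mul(0, 1)) = Add(Rational(-2, 5), 0) = Rational(-2, 5) ≈ -0.40000)
Add(Function('c')(2), Mul(S, Function('U')(4, 6))) = Add(Pow(2, 2), Mul(Rational(-2, 5), Add(6, 4))) = Add(4, Mul(Rational(-2, 5), 10)) = Add(4, -4) = 0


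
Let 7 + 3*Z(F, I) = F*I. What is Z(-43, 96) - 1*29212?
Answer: -91771/3 ≈ -30590.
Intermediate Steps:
Z(F, I) = -7/3 + F*I/3 (Z(F, I) = -7/3 + (F*I)/3 = -7/3 + F*I/3)
Z(-43, 96) - 1*29212 = (-7/3 + (⅓)*(-43)*96) - 1*29212 = (-7/3 - 1376) - 29212 = -4135/3 - 29212 = -91771/3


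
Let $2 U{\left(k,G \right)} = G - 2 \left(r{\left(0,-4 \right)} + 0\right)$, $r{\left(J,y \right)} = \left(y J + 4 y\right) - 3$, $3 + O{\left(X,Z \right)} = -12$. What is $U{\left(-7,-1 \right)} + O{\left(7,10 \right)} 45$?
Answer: $- \frac{1313}{2} \approx -656.5$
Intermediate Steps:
$O{\left(X,Z \right)} = -15$ ($O{\left(X,Z \right)} = -3 - 12 = -15$)
$r{\left(J,y \right)} = -3 + 4 y + J y$ ($r{\left(J,y \right)} = \left(J y + 4 y\right) - 3 = \left(4 y + J y\right) - 3 = -3 + 4 y + J y$)
$U{\left(k,G \right)} = 19 + \frac{G}{2}$ ($U{\left(k,G \right)} = \frac{G - 2 \left(\left(-3 + 4 \left(-4\right) + 0 \left(-4\right)\right) + 0\right)}{2} = \frac{G - 2 \left(\left(-3 - 16 + 0\right) + 0\right)}{2} = \frac{G - 2 \left(-19 + 0\right)}{2} = \frac{G - -38}{2} = \frac{G + 38}{2} = \frac{38 + G}{2} = 19 + \frac{G}{2}$)
$U{\left(-7,-1 \right)} + O{\left(7,10 \right)} 45 = \left(19 + \frac{1}{2} \left(-1\right)\right) - 675 = \left(19 - \frac{1}{2}\right) - 675 = \frac{37}{2} - 675 = - \frac{1313}{2}$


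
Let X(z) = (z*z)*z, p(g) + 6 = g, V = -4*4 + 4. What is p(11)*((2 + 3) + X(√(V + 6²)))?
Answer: 25 + 240*√6 ≈ 612.88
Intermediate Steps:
V = -12 (V = -16 + 4 = -12)
p(g) = -6 + g
X(z) = z³ (X(z) = z²*z = z³)
p(11)*((2 + 3) + X(√(V + 6²))) = (-6 + 11)*((2 + 3) + (√(-12 + 6²))³) = 5*(5 + (√(-12 + 36))³) = 5*(5 + (√24)³) = 5*(5 + (2*√6)³) = 5*(5 + 48*√6) = 25 + 240*√6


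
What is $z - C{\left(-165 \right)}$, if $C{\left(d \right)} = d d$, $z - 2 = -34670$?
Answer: $-61893$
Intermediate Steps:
$z = -34668$ ($z = 2 - 34670 = -34668$)
$C{\left(d \right)} = d^{2}$
$z - C{\left(-165 \right)} = -34668 - \left(-165\right)^{2} = -34668 - 27225 = -61893$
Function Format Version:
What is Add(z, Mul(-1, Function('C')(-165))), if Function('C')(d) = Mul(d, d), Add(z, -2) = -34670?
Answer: -61893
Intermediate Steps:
z = -34668 (z = Add(2, -34670) = -34668)
Function('C')(d) = Pow(d, 2)
Add(z, Mul(-1, Function('C')(-165))) = Add(-34668, Mul(-1, Pow(-165, 2))) = Add(-34668, Mul(-1, 27225)) = Add(-34668, -27225) = -61893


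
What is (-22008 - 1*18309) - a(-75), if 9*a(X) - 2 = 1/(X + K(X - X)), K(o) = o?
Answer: -27214124/675 ≈ -40317.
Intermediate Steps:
a(X) = 2/9 + 1/(9*X) (a(X) = 2/9 + 1/(9*(X + (X - X))) = 2/9 + 1/(9*(X + 0)) = 2/9 + 1/(9*X))
(-22008 - 1*18309) - a(-75) = (-22008 - 1*18309) - (1 + 2*(-75))/(9*(-75)) = (-22008 - 18309) - (-1)*(1 - 150)/(9*75) = -40317 - (-1)*(-149)/(9*75) = -40317 - 1*149/675 = -40317 - 149/675 = -27214124/675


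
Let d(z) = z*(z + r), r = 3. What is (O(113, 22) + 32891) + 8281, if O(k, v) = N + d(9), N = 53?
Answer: 41333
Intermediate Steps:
d(z) = z*(3 + z) (d(z) = z*(z + 3) = z*(3 + z))
O(k, v) = 161 (O(k, v) = 53 + 9*(3 + 9) = 53 + 9*12 = 53 + 108 = 161)
(O(113, 22) + 32891) + 8281 = (161 + 32891) + 8281 = 33052 + 8281 = 41333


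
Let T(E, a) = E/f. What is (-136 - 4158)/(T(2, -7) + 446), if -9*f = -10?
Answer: -21470/2239 ≈ -9.5891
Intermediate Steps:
f = 10/9 (f = -⅑*(-10) = 10/9 ≈ 1.1111)
T(E, a) = 9*E/10 (T(E, a) = E/(10/9) = E*(9/10) = 9*E/10)
(-136 - 4158)/(T(2, -7) + 446) = (-136 - 4158)/((9/10)*2 + 446) = -4294/(9/5 + 446) = -4294/2239/5 = -4294*5/2239 = -21470/2239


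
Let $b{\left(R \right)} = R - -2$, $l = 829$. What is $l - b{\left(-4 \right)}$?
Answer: $831$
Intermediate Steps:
$b{\left(R \right)} = 2 + R$ ($b{\left(R \right)} = R + 2 = 2 + R$)
$l - b{\left(-4 \right)} = 829 - \left(2 - 4\right) = 829 - -2 = 829 + 2 = 831$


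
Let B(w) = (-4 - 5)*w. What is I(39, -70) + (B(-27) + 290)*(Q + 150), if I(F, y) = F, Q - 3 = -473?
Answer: -170521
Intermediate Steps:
Q = -470 (Q = 3 - 473 = -470)
B(w) = -9*w
I(39, -70) + (B(-27) + 290)*(Q + 150) = 39 + (-9*(-27) + 290)*(-470 + 150) = 39 + (243 + 290)*(-320) = 39 + 533*(-320) = 39 - 170560 = -170521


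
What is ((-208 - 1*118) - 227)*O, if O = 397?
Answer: -219541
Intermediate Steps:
((-208 - 1*118) - 227)*O = ((-208 - 1*118) - 227)*397 = ((-208 - 118) - 227)*397 = (-326 - 227)*397 = -553*397 = -219541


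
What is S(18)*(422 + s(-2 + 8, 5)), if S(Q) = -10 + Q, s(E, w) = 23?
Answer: 3560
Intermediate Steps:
S(18)*(422 + s(-2 + 8, 5)) = (-10 + 18)*(422 + 23) = 8*445 = 3560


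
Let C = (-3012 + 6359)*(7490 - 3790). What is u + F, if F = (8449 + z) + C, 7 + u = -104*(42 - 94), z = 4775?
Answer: 12402525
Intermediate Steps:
C = 12383900 (C = 3347*3700 = 12383900)
u = 5401 (u = -7 - 104*(42 - 94) = -7 - 104*(-52) = -7 + 5408 = 5401)
F = 12397124 (F = (8449 + 4775) + 12383900 = 13224 + 12383900 = 12397124)
u + F = 5401 + 12397124 = 12402525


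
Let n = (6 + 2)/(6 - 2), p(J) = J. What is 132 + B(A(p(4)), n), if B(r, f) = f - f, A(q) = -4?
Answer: 132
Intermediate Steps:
n = 2 (n = 8/4 = 8*(¼) = 2)
B(r, f) = 0
132 + B(A(p(4)), n) = 132 + 0 = 132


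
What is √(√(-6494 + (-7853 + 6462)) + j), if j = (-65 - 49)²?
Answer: √(12996 + I*√7885) ≈ 114.0 + 0.3895*I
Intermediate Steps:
j = 12996 (j = (-114)² = 12996)
√(√(-6494 + (-7853 + 6462)) + j) = √(√(-6494 + (-7853 + 6462)) + 12996) = √(√(-6494 - 1391) + 12996) = √(√(-7885) + 12996) = √(I*√7885 + 12996) = √(12996 + I*√7885)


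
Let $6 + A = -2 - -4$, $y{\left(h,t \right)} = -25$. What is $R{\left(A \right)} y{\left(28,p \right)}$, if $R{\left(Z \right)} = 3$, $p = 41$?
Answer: $-75$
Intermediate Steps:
$A = -4$ ($A = -6 - -2 = -6 + \left(-2 + 4\right) = -6 + 2 = -4$)
$R{\left(A \right)} y{\left(28,p \right)} = 3 \left(-25\right) = -75$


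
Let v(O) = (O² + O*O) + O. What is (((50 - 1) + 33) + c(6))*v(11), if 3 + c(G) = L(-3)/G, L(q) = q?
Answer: 39721/2 ≈ 19861.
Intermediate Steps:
c(G) = -3 - 3/G
v(O) = O + 2*O² (v(O) = (O² + O²) + O = 2*O² + O = O + 2*O²)
(((50 - 1) + 33) + c(6))*v(11) = (((50 - 1) + 33) + (-3 - 3/6))*(11*(1 + 2*11)) = ((49 + 33) + (-3 - 3*⅙))*(11*(1 + 22)) = (82 + (-3 - ½))*(11*23) = (82 - 7/2)*253 = (157/2)*253 = 39721/2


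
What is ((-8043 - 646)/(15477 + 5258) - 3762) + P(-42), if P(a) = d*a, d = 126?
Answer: -187743379/20735 ≈ -9054.4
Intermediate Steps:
P(a) = 126*a
((-8043 - 646)/(15477 + 5258) - 3762) + P(-42) = ((-8043 - 646)/(15477 + 5258) - 3762) + 126*(-42) = (-8689/20735 - 3762) - 5292 = -78013759/20735 - 5292 = -187743379/20735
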